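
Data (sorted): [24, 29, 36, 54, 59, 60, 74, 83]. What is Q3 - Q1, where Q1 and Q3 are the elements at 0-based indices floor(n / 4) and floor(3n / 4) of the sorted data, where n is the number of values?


The data has n = 8 elements.
Q1 index = floor(8 / 4) = floor(2) = 2; Q3 index = floor(3 * 8 / 4) = floor(6) = 6
Q1 = element at index 2 = 36
Q3 = element at index 6 = 74
IQR = 74 - 36 = 38
Final answer: 38


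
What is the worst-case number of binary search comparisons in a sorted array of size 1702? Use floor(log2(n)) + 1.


Binary search halves the search space each step.
Maximum comparisons = floor(log2(1702)) + 1
log2(1702) = 10.733
floor(log2(1702)) = 10, so 10 + 1 = 11
Final answer: 11


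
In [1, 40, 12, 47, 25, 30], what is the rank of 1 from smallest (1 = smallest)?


Sort ascending: [1, 12, 25, 30, 40, 47]
Find 1 in the sorted list.
1 is at position 1 (1-indexed).
Final answer: 1


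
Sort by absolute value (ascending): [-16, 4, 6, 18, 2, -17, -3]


Compute absolute values:
  |-16| = 16
  |4| = 4
  |6| = 6
  |18| = 18
  |2| = 2
  |-17| = 17
  |-3| = 3
Absolute values in increasing order: 2 < 3 < 4 < 6 < 16 < 17 < 18
Listing the original numbers in that order gives the answer.
Final answer: [2, -3, 4, 6, -16, -17, 18]


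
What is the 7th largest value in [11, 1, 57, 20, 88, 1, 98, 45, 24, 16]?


Sort descending: [98, 88, 57, 45, 24, 20, 16, 11, 1, 1]
The 7th element (1-indexed) is at index 6.
Value = 16
Final answer: 16


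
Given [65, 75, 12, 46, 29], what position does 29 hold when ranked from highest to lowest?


Sort descending: [75, 65, 46, 29, 12]
Find 29 in the sorted list.
29 is at position 4.
Final answer: 4


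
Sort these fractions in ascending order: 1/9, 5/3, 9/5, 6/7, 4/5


Convert to decimal for comparison:
  1/9 = 0.1111
  5/3 = 1.6667
  9/5 = 1.8
  6/7 = 0.8571
  4/5 = 0.8
Decimals in increasing order: 0.1111 < 0.8 < 0.8571 < 1.6667 < 1.8
Writing each back as its fraction gives the sorted order.
Final answer: 1/9, 4/5, 6/7, 5/3, 9/5


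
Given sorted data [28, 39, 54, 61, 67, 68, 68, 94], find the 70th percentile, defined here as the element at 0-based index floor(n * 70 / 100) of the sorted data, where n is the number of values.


The dataset has n = 8 elements.
Index = floor(8 * 70 / 100) = floor(560 / 100) = floor(5.6) = 5
Counting from index 0 in the sorted data, the element at index 5 is 68.
Final answer: 68


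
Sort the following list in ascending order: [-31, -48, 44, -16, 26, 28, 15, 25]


Original list: [-31, -48, 44, -16, 26, 28, 15, 25]
Repeatedly take the smallest remaining element:
  Remaining [-31, -48, 44, -16, 26, 28, 15, 25] -> smallest is -48
  Remaining [-31, 44, -16, 26, 28, 15, 25] -> smallest is -31
  Remaining [44, -16, 26, 28, 15, 25] -> smallest is -16
  Remaining [44, 26, 28, 15, 25] -> smallest is 15
  Remaining [44, 26, 28, 25] -> smallest is 25
  Remaining [44, 26, 28] -> smallest is 26
  Remaining [44, 28] -> smallest is 28
  Remaining [44] -> smallest is 44
Collecting the picks in order gives the sorted list.
Final answer: [-48, -31, -16, 15, 25, 26, 28, 44]


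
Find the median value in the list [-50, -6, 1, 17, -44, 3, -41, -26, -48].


First, sort the list: [-50, -48, -44, -41, -26, -6, 1, 3, 17]
The list has 9 elements (odd count).
The middle index is 4 (0-based), and the element there is -26.
Final answer: -26


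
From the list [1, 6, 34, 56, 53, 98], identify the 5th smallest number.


Sort ascending: [1, 6, 34, 53, 56, 98]
The 5th element (1-indexed) is at index 4.
Value = 56
Final answer: 56


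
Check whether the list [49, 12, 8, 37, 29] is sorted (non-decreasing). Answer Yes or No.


Check consecutive pairs:
  49 <= 12? False
  12 <= 8? False
  8 <= 37? True
  37 <= 29? False
3 consecutive pair(s) are out of order, so the list is not sorted.
Final answer: No


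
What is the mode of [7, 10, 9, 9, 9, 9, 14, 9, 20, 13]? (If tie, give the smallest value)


Count the frequency of each value:
  7 appears 1 time(s)
  9 appears 5 time(s)
  10 appears 1 time(s)
  13 appears 1 time(s)
  14 appears 1 time(s)
  20 appears 1 time(s)
Maximum frequency is 5.
Only 9 reaches that frequency, so it is the mode.
Final answer: 9


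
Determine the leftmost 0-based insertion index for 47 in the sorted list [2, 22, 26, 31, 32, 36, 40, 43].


List is sorted: [2, 22, 26, 31, 32, 36, 40, 43]
We need the leftmost position where 47 can be inserted, i.e. the first index whose element is >= 47 (or the end of the list if none is).
Binary search with low=0, high=8 (0-based indices):
  low=0, high=8, mid=4: a[4]=32 < 47, so low = 5
  low=5, high=8, mid=6: a[6]=40 < 47, so low = 7
  low=7, high=8, mid=7: a[7]=43 < 47, so low = 8
Now low = high = 8, so the insertion index is 8.
Final answer: 8


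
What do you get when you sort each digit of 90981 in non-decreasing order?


The number 90981 has digits: 9, 0, 9, 8, 1
Sorted: 0, 1, 8, 9, 9
Joining the sorted digits gives the result.
Final answer: 01899


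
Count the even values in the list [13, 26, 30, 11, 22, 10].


Check each element:
  13 is odd
  26 is even
  30 is even
  11 is odd
  22 is even
  10 is even
Evens: [26, 30, 22, 10]
Count of evens = 4
Final answer: 4


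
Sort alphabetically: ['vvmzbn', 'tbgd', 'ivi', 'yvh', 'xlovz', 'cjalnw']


Compare strings character by character (the first differing letter decides):
  'cjalnw' < 'ivi' since 'c' < 'i' at position 1
  'ivi' < 'tbgd' since 'i' < 't' at position 1
  'tbgd' < 'vvmzbn' since 't' < 'v' at position 1
  'vvmzbn' < 'xlovz' since 'v' < 'x' at position 1
  'xlovz' < 'yvh' since 'x' < 'y' at position 1
Chaining these comparisons gives the alphabetical order.
Final answer: ['cjalnw', 'ivi', 'tbgd', 'vvmzbn', 'xlovz', 'yvh']


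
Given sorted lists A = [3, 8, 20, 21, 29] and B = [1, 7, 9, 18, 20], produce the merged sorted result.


List A: [3, 8, 20, 21, 29]
List B: [1, 7, 9, 18, 20]
Repeatedly compare the front elements and take the smaller:
  3 vs 1 -> take 1
  3 vs 7 -> take 3
  8 vs 7 -> take 7
  8 vs 9 -> take 8
  20 vs 9 -> take 9
  20 vs 18 -> take 18
  20 vs 20 -> take 20
  21 vs 20 -> take 20
  B is exhausted; append the rest of A: [21, 29]
Final answer: [1, 3, 7, 8, 9, 18, 20, 20, 21, 29]


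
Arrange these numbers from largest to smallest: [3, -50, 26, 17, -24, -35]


Original list: [3, -50, 26, 17, -24, -35]
Repeatedly take the largest remaining element:
  Remaining [3, -50, 26, 17, -24, -35] -> largest is 26
  Remaining [3, -50, 17, -24, -35] -> largest is 17
  Remaining [3, -50, -24, -35] -> largest is 3
  Remaining [-50, -24, -35] -> largest is -24
  Remaining [-50, -35] -> largest is -35
  Remaining [-50] -> largest is -50
Collecting the picks in order gives the descending list.
Final answer: [26, 17, 3, -24, -35, -50]


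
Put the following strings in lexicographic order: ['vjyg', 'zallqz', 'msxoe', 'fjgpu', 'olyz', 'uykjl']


Compare strings character by character (the first differing letter decides):
  'fjgpu' < 'msxoe' since 'f' < 'm' at position 1
  'msxoe' < 'olyz' since 'm' < 'o' at position 1
  'olyz' < 'uykjl' since 'o' < 'u' at position 1
  'uykjl' < 'vjyg' since 'u' < 'v' at position 1
  'vjyg' < 'zallqz' since 'v' < 'z' at position 1
Chaining these comparisons gives the alphabetical order.
Final answer: ['fjgpu', 'msxoe', 'olyz', 'uykjl', 'vjyg', 'zallqz']


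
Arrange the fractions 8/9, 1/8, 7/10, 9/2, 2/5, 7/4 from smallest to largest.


Convert to decimal for comparison:
  8/9 = 0.8889
  1/8 = 0.125
  7/10 = 0.7
  9/2 = 4.5
  2/5 = 0.4
  7/4 = 1.75
Decimals in increasing order: 0.125 < 0.4 < 0.7 < 0.8889 < 1.75 < 4.5
Writing each back as its fraction gives the sorted order.
Final answer: 1/8, 2/5, 7/10, 8/9, 7/4, 9/2


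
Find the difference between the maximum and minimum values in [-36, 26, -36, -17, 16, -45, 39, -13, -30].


Maximum value: 39
Minimum value: -45
Range = 39 - (-45) = 84
Final answer: 84


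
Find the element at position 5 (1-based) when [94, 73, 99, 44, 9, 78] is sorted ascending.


Sort ascending: [9, 44, 73, 78, 94, 99]
The 5th element (1-indexed) is at index 4.
Value = 94
Final answer: 94


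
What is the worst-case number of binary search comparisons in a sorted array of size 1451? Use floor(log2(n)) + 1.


Binary search halves the search space each step.
Maximum comparisons = floor(log2(1451)) + 1
log2(1451) = 10.5028
floor(log2(1451)) = 10, so 10 + 1 = 11
Final answer: 11


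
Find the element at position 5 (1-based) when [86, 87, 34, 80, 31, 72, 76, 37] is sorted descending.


Sort descending: [87, 86, 80, 76, 72, 37, 34, 31]
The 5th element (1-indexed) is at index 4.
Value = 72
Final answer: 72


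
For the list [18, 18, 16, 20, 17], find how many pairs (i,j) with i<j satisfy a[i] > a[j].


For each element, count the later elements that are smaller than it:
  18 (index 0): smaller elements after it = [16, 17] -> 2
  18 (index 1): smaller elements after it = [16, 17] -> 2
  16 (index 2): smaller elements after it = [] -> 0
  20 (index 3): smaller elements after it = [17] -> 1
Total inversions = 2 + 2 + 0 + 1 = 5
Final answer: 5


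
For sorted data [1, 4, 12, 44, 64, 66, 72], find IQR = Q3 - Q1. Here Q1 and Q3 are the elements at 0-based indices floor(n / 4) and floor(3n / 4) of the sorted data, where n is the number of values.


The data has n = 7 elements.
Q1 index = floor(7 / 4) = floor(1.75) = 1; Q3 index = floor(3 * 7 / 4) = floor(5.25) = 5
Q1 = element at index 1 = 4
Q3 = element at index 5 = 66
IQR = 66 - 4 = 62
Final answer: 62


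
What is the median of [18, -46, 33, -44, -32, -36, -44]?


First, sort the list: [-46, -44, -44, -36, -32, 18, 33]
The list has 7 elements (odd count).
The middle index is 3 (0-based), and the element there is -36.
Final answer: -36


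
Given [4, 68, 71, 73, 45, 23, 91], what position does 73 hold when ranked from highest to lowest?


Sort descending: [91, 73, 71, 68, 45, 23, 4]
Find 73 in the sorted list.
73 is at position 2.
Final answer: 2


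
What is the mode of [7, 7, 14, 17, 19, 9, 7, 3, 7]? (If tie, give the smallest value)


Count the frequency of each value:
  3 appears 1 time(s)
  7 appears 4 time(s)
  9 appears 1 time(s)
  14 appears 1 time(s)
  17 appears 1 time(s)
  19 appears 1 time(s)
Maximum frequency is 4.
Only 7 reaches that frequency, so it is the mode.
Final answer: 7


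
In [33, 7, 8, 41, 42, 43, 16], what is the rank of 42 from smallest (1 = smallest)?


Sort ascending: [7, 8, 16, 33, 41, 42, 43]
Find 42 in the sorted list.
42 is at position 6 (1-indexed).
Final answer: 6


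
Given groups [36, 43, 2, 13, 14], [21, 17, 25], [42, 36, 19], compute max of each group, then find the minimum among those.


Find max of each group:
  Group 1: [36, 43, 2, 13, 14] -> max = 43
  Group 2: [21, 17, 25] -> max = 25
  Group 3: [42, 36, 19] -> max = 42
Maxes: [43, 25, 42]
Minimum of maxes = 25
Final answer: 25


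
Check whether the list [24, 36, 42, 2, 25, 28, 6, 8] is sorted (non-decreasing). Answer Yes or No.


Check consecutive pairs:
  24 <= 36? True
  36 <= 42? True
  42 <= 2? False
  2 <= 25? True
  25 <= 28? True
  28 <= 6? False
  6 <= 8? True
2 consecutive pair(s) are out of order, so the list is not sorted.
Final answer: No


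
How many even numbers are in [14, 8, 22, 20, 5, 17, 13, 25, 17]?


Check each element:
  14 is even
  8 is even
  22 is even
  20 is even
  5 is odd
  17 is odd
  13 is odd
  25 is odd
  17 is odd
Evens: [14, 8, 22, 20]
Count of evens = 4
Final answer: 4


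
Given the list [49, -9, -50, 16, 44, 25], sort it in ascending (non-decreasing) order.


Original list: [49, -9, -50, 16, 44, 25]
Repeatedly take the smallest remaining element:
  Remaining [49, -9, -50, 16, 44, 25] -> smallest is -50
  Remaining [49, -9, 16, 44, 25] -> smallest is -9
  Remaining [49, 16, 44, 25] -> smallest is 16
  Remaining [49, 44, 25] -> smallest is 25
  Remaining [49, 44] -> smallest is 44
  Remaining [49] -> smallest is 49
Collecting the picks in order gives the sorted list.
Final answer: [-50, -9, 16, 25, 44, 49]


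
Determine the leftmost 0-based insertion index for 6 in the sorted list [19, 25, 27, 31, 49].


List is sorted: [19, 25, 27, 31, 49]
We need the leftmost position where 6 can be inserted, i.e. the first index whose element is >= 6 (or the end of the list if none is).
Binary search with low=0, high=5 (0-based indices):
  low=0, high=5, mid=2: a[2]=27 >= 6, so high = 2
  low=0, high=2, mid=1: a[1]=25 >= 6, so high = 1
  low=0, high=1, mid=0: a[0]=19 >= 6, so high = 0
Now low = high = 0, so the insertion index is 0.
Final answer: 0


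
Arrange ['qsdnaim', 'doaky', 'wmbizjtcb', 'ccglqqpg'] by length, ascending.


Compute lengths:
  'qsdnaim' has length 7
  'doaky' has length 5
  'wmbizjtcb' has length 9
  'ccglqqpg' has length 8
Lengths in increasing order: 5 < 7 < 8 < 9
Listing the words in that order gives the answer.
Final answer: ['doaky', 'qsdnaim', 'ccglqqpg', 'wmbizjtcb']


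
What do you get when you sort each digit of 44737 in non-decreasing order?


The number 44737 has digits: 4, 4, 7, 3, 7
Sorted: 3, 4, 4, 7, 7
Joining the sorted digits gives the result.
Final answer: 34477


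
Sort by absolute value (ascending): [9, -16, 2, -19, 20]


Compute absolute values:
  |9| = 9
  |-16| = 16
  |2| = 2
  |-19| = 19
  |20| = 20
Absolute values in increasing order: 2 < 9 < 16 < 19 < 20
Listing the original numbers in that order gives the answer.
Final answer: [2, 9, -16, -19, 20]


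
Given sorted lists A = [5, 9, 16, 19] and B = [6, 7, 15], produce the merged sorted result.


List A: [5, 9, 16, 19]
List B: [6, 7, 15]
Repeatedly compare the front elements and take the smaller:
  5 vs 6 -> take 5
  9 vs 6 -> take 6
  9 vs 7 -> take 7
  9 vs 15 -> take 9
  16 vs 15 -> take 15
  B is exhausted; append the rest of A: [16, 19]
Final answer: [5, 6, 7, 9, 15, 16, 19]


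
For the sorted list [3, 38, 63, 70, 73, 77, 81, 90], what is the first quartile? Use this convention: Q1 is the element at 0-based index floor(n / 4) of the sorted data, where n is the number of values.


The list has n = 8 elements.
Q1 index = floor(8 / 4) = floor(2) = 2
Counting from index 0 in the sorted data, the element at index 2 is 63.
Final answer: 63


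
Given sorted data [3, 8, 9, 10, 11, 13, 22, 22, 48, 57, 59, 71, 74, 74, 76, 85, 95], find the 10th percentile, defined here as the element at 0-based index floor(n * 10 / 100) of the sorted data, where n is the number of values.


The dataset has n = 17 elements.
Index = floor(17 * 10 / 100) = floor(170 / 100) = floor(1.7) = 1
Counting from index 0 in the sorted data, the element at index 1 is 8.
Final answer: 8


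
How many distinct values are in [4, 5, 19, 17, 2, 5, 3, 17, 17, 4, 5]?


List all unique values:
Distinct values: [2, 3, 4, 5, 17, 19]
Count = 6
Final answer: 6


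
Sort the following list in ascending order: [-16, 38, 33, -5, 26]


Original list: [-16, 38, 33, -5, 26]
Repeatedly take the smallest remaining element:
  Remaining [-16, 38, 33, -5, 26] -> smallest is -16
  Remaining [38, 33, -5, 26] -> smallest is -5
  Remaining [38, 33, 26] -> smallest is 26
  Remaining [38, 33] -> smallest is 33
  Remaining [38] -> smallest is 38
Collecting the picks in order gives the sorted list.
Final answer: [-16, -5, 26, 33, 38]


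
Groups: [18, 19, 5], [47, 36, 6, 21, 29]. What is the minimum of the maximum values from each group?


Find max of each group:
  Group 1: [18, 19, 5] -> max = 19
  Group 2: [47, 36, 6, 21, 29] -> max = 47
Maxes: [19, 47]
Minimum of maxes = 19
Final answer: 19


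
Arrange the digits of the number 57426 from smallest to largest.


The number 57426 has digits: 5, 7, 4, 2, 6
Sorted: 2, 4, 5, 6, 7
Joining the sorted digits gives the result.
Final answer: 24567


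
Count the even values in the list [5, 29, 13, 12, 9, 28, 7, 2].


Check each element:
  5 is odd
  29 is odd
  13 is odd
  12 is even
  9 is odd
  28 is even
  7 is odd
  2 is even
Evens: [12, 28, 2]
Count of evens = 3
Final answer: 3


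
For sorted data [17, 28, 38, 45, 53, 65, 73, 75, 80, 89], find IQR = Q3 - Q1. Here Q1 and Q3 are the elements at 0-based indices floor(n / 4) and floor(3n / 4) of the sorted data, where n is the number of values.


The data has n = 10 elements.
Q1 index = floor(10 / 4) = floor(2.5) = 2; Q3 index = floor(3 * 10 / 4) = floor(7.5) = 7
Q1 = element at index 2 = 38
Q3 = element at index 7 = 75
IQR = 75 - 38 = 37
Final answer: 37


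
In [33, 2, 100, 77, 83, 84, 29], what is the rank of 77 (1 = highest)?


Sort descending: [100, 84, 83, 77, 33, 29, 2]
Find 77 in the sorted list.
77 is at position 4.
Final answer: 4


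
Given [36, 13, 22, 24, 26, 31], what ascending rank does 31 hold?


Sort ascending: [13, 22, 24, 26, 31, 36]
Find 31 in the sorted list.
31 is at position 5 (1-indexed).
Final answer: 5


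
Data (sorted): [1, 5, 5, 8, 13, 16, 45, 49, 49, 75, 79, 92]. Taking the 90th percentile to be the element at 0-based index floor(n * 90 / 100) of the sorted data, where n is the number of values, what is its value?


The dataset has n = 12 elements.
Index = floor(12 * 90 / 100) = floor(1080 / 100) = floor(10.8) = 10
Counting from index 0 in the sorted data, the element at index 10 is 79.
Final answer: 79


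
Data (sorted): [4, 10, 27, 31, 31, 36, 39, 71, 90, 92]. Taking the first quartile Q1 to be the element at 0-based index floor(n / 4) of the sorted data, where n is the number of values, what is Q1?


The list has n = 10 elements.
Q1 index = floor(10 / 4) = floor(2.5) = 2
Counting from index 0 in the sorted data, the element at index 2 is 27.
Final answer: 27


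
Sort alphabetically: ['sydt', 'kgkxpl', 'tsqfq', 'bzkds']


Compare strings character by character (the first differing letter decides):
  'bzkds' < 'kgkxpl' since 'b' < 'k' at position 1
  'kgkxpl' < 'sydt' since 'k' < 's' at position 1
  'sydt' < 'tsqfq' since 's' < 't' at position 1
Chaining these comparisons gives the alphabetical order.
Final answer: ['bzkds', 'kgkxpl', 'sydt', 'tsqfq']


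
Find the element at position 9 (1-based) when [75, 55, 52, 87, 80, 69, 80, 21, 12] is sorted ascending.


Sort ascending: [12, 21, 52, 55, 69, 75, 80, 80, 87]
The 9th element (1-indexed) is at index 8.
Value = 87
Final answer: 87


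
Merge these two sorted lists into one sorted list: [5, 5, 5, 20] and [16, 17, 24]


List A: [5, 5, 5, 20]
List B: [16, 17, 24]
Repeatedly compare the front elements and take the smaller:
  5 vs 16 -> take 5
  5 vs 16 -> take 5
  5 vs 16 -> take 5
  20 vs 16 -> take 16
  20 vs 17 -> take 17
  20 vs 24 -> take 20
  A is exhausted; append the rest of B: [24]
Final answer: [5, 5, 5, 16, 17, 20, 24]


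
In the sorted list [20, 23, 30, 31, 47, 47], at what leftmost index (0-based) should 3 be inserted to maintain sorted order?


List is sorted: [20, 23, 30, 31, 47, 47]
We need the leftmost position where 3 can be inserted, i.e. the first index whose element is >= 3 (or the end of the list if none is).
Binary search with low=0, high=6 (0-based indices):
  low=0, high=6, mid=3: a[3]=31 >= 3, so high = 3
  low=0, high=3, mid=1: a[1]=23 >= 3, so high = 1
  low=0, high=1, mid=0: a[0]=20 >= 3, so high = 0
Now low = high = 0, so the insertion index is 0.
Final answer: 0


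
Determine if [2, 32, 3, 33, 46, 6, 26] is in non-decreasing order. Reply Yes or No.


Check consecutive pairs:
  2 <= 32? True
  32 <= 3? False
  3 <= 33? True
  33 <= 46? True
  46 <= 6? False
  6 <= 26? True
2 consecutive pair(s) are out of order, so the list is not sorted.
Final answer: No


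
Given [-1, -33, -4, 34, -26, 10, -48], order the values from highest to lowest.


Original list: [-1, -33, -4, 34, -26, 10, -48]
Repeatedly take the largest remaining element:
  Remaining [-1, -33, -4, 34, -26, 10, -48] -> largest is 34
  Remaining [-1, -33, -4, -26, 10, -48] -> largest is 10
  Remaining [-1, -33, -4, -26, -48] -> largest is -1
  Remaining [-33, -4, -26, -48] -> largest is -4
  Remaining [-33, -26, -48] -> largest is -26
  Remaining [-33, -48] -> largest is -33
  Remaining [-48] -> largest is -48
Collecting the picks in order gives the descending list.
Final answer: [34, 10, -1, -4, -26, -33, -48]


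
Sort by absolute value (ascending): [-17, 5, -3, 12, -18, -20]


Compute absolute values:
  |-17| = 17
  |5| = 5
  |-3| = 3
  |12| = 12
  |-18| = 18
  |-20| = 20
Absolute values in increasing order: 3 < 5 < 12 < 17 < 18 < 20
Listing the original numbers in that order gives the answer.
Final answer: [-3, 5, 12, -17, -18, -20]


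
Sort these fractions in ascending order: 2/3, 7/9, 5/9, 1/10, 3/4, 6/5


Convert to decimal for comparison:
  2/3 = 0.6667
  7/9 = 0.7778
  5/9 = 0.5556
  1/10 = 0.1
  3/4 = 0.75
  6/5 = 1.2
Decimals in increasing order: 0.1 < 0.5556 < 0.6667 < 0.75 < 0.7778 < 1.2
Writing each back as its fraction gives the sorted order.
Final answer: 1/10, 5/9, 2/3, 3/4, 7/9, 6/5


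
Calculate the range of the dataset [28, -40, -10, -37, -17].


Maximum value: 28
Minimum value: -40
Range = 28 - (-40) = 68
Final answer: 68


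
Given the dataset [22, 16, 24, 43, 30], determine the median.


First, sort the list: [16, 22, 24, 30, 43]
The list has 5 elements (odd count).
The middle index is 2 (0-based), and the element there is 24.
Final answer: 24


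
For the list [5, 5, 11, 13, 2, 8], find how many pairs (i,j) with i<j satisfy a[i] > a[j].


For each element, count the later elements that are smaller than it:
  5 (index 0): smaller elements after it = [2] -> 1
  5 (index 1): smaller elements after it = [2] -> 1
  11 (index 2): smaller elements after it = [2, 8] -> 2
  13 (index 3): smaller elements after it = [2, 8] -> 2
  2 (index 4): smaller elements after it = [] -> 0
Total inversions = 1 + 1 + 2 + 2 + 0 = 6
Final answer: 6


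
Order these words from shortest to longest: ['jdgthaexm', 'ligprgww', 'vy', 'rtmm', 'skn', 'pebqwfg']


Compute lengths:
  'jdgthaexm' has length 9
  'ligprgww' has length 8
  'vy' has length 2
  'rtmm' has length 4
  'skn' has length 3
  'pebqwfg' has length 7
Lengths in increasing order: 2 < 3 < 4 < 7 < 8 < 9
Listing the words in that order gives the answer.
Final answer: ['vy', 'skn', 'rtmm', 'pebqwfg', 'ligprgww', 'jdgthaexm']


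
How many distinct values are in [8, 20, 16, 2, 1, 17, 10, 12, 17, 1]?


List all unique values:
Distinct values: [1, 2, 8, 10, 12, 16, 17, 20]
Count = 8
Final answer: 8


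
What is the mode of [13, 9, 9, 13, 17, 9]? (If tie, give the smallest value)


Count the frequency of each value:
  9 appears 3 time(s)
  13 appears 2 time(s)
  17 appears 1 time(s)
Maximum frequency is 3.
Only 9 reaches that frequency, so it is the mode.
Final answer: 9


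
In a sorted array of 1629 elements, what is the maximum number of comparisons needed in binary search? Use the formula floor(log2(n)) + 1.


Binary search halves the search space each step.
Maximum comparisons = floor(log2(1629)) + 1
log2(1629) = 10.6698
floor(log2(1629)) = 10, so 10 + 1 = 11
Final answer: 11


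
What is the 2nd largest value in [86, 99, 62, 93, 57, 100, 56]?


Sort descending: [100, 99, 93, 86, 62, 57, 56]
The 2nd element (1-indexed) is at index 1.
Value = 99
Final answer: 99


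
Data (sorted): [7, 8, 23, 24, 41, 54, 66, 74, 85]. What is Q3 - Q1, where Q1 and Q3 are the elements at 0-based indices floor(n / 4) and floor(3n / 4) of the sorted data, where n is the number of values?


The data has n = 9 elements.
Q1 index = floor(9 / 4) = floor(2.25) = 2; Q3 index = floor(3 * 9 / 4) = floor(6.75) = 6
Q1 = element at index 2 = 23
Q3 = element at index 6 = 66
IQR = 66 - 23 = 43
Final answer: 43


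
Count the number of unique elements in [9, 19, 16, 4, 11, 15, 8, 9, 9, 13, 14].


List all unique values:
Distinct values: [4, 8, 9, 11, 13, 14, 15, 16, 19]
Count = 9
Final answer: 9


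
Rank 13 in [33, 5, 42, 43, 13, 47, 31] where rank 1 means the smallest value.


Sort ascending: [5, 13, 31, 33, 42, 43, 47]
Find 13 in the sorted list.
13 is at position 2 (1-indexed).
Final answer: 2


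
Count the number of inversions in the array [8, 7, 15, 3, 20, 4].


For each element, count the later elements that are smaller than it:
  8 (index 0): smaller elements after it = [7, 3, 4] -> 3
  7 (index 1): smaller elements after it = [3, 4] -> 2
  15 (index 2): smaller elements after it = [3, 4] -> 2
  3 (index 3): smaller elements after it = [] -> 0
  20 (index 4): smaller elements after it = [4] -> 1
Total inversions = 3 + 2 + 2 + 0 + 1 = 8
Final answer: 8


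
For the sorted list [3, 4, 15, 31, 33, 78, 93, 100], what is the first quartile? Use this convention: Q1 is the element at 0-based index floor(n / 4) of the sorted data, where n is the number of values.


The list has n = 8 elements.
Q1 index = floor(8 / 4) = floor(2) = 2
Counting from index 0 in the sorted data, the element at index 2 is 15.
Final answer: 15


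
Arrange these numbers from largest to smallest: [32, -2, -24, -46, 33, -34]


Original list: [32, -2, -24, -46, 33, -34]
Repeatedly take the largest remaining element:
  Remaining [32, -2, -24, -46, 33, -34] -> largest is 33
  Remaining [32, -2, -24, -46, -34] -> largest is 32
  Remaining [-2, -24, -46, -34] -> largest is -2
  Remaining [-24, -46, -34] -> largest is -24
  Remaining [-46, -34] -> largest is -34
  Remaining [-46] -> largest is -46
Collecting the picks in order gives the descending list.
Final answer: [33, 32, -2, -24, -34, -46]


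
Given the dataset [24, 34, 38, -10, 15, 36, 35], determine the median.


First, sort the list: [-10, 15, 24, 34, 35, 36, 38]
The list has 7 elements (odd count).
The middle index is 3 (0-based), and the element there is 34.
Final answer: 34


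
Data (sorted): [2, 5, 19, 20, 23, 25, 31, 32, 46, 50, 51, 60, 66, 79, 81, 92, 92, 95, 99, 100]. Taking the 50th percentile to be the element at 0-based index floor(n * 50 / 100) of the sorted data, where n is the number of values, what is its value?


The dataset has n = 20 elements.
Index = floor(20 * 50 / 100) = floor(1000 / 100) = floor(10) = 10
Counting from index 0 in the sorted data, the element at index 10 is 51.
Final answer: 51


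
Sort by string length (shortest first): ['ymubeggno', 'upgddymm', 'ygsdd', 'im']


Compute lengths:
  'ymubeggno' has length 9
  'upgddymm' has length 8
  'ygsdd' has length 5
  'im' has length 2
Lengths in increasing order: 2 < 5 < 8 < 9
Listing the words in that order gives the answer.
Final answer: ['im', 'ygsdd', 'upgddymm', 'ymubeggno']


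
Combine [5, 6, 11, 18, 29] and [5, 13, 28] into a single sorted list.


List A: [5, 6, 11, 18, 29]
List B: [5, 13, 28]
Repeatedly compare the front elements and take the smaller:
  5 vs 5 -> take 5
  6 vs 5 -> take 5
  6 vs 13 -> take 6
  11 vs 13 -> take 11
  18 vs 13 -> take 13
  18 vs 28 -> take 18
  29 vs 28 -> take 28
  B is exhausted; append the rest of A: [29]
Final answer: [5, 5, 6, 11, 13, 18, 28, 29]


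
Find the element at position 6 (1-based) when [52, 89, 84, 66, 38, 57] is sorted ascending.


Sort ascending: [38, 52, 57, 66, 84, 89]
The 6th element (1-indexed) is at index 5.
Value = 89
Final answer: 89


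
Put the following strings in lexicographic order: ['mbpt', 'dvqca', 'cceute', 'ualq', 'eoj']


Compare strings character by character (the first differing letter decides):
  'cceute' < 'dvqca' since 'c' < 'd' at position 1
  'dvqca' < 'eoj' since 'd' < 'e' at position 1
  'eoj' < 'mbpt' since 'e' < 'm' at position 1
  'mbpt' < 'ualq' since 'm' < 'u' at position 1
Chaining these comparisons gives the alphabetical order.
Final answer: ['cceute', 'dvqca', 'eoj', 'mbpt', 'ualq']


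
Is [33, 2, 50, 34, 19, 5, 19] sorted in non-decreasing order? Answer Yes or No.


Check consecutive pairs:
  33 <= 2? False
  2 <= 50? True
  50 <= 34? False
  34 <= 19? False
  19 <= 5? False
  5 <= 19? True
4 consecutive pair(s) are out of order, so the list is not sorted.
Final answer: No


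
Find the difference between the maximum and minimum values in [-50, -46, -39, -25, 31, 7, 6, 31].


Maximum value: 31
Minimum value: -50
Range = 31 - (-50) = 81
Final answer: 81


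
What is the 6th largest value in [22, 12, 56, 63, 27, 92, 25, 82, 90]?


Sort descending: [92, 90, 82, 63, 56, 27, 25, 22, 12]
The 6th element (1-indexed) is at index 5.
Value = 27
Final answer: 27


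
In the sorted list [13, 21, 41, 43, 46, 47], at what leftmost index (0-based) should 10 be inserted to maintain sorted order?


List is sorted: [13, 21, 41, 43, 46, 47]
We need the leftmost position where 10 can be inserted, i.e. the first index whose element is >= 10 (or the end of the list if none is).
Binary search with low=0, high=6 (0-based indices):
  low=0, high=6, mid=3: a[3]=43 >= 10, so high = 3
  low=0, high=3, mid=1: a[1]=21 >= 10, so high = 1
  low=0, high=1, mid=0: a[0]=13 >= 10, so high = 0
Now low = high = 0, so the insertion index is 0.
Final answer: 0


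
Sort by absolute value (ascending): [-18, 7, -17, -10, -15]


Compute absolute values:
  |-18| = 18
  |7| = 7
  |-17| = 17
  |-10| = 10
  |-15| = 15
Absolute values in increasing order: 7 < 10 < 15 < 17 < 18
Listing the original numbers in that order gives the answer.
Final answer: [7, -10, -15, -17, -18]


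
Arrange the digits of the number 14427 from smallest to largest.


The number 14427 has digits: 1, 4, 4, 2, 7
Sorted: 1, 2, 4, 4, 7
Joining the sorted digits gives the result.
Final answer: 12447


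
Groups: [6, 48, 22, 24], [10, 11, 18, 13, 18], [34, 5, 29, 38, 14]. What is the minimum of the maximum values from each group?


Find max of each group:
  Group 1: [6, 48, 22, 24] -> max = 48
  Group 2: [10, 11, 18, 13, 18] -> max = 18
  Group 3: [34, 5, 29, 38, 14] -> max = 38
Maxes: [48, 18, 38]
Minimum of maxes = 18
Final answer: 18


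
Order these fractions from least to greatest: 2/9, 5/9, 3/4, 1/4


Convert to decimal for comparison:
  2/9 = 0.2222
  5/9 = 0.5556
  3/4 = 0.75
  1/4 = 0.25
Decimals in increasing order: 0.2222 < 0.25 < 0.5556 < 0.75
Writing each back as its fraction gives the sorted order.
Final answer: 2/9, 1/4, 5/9, 3/4


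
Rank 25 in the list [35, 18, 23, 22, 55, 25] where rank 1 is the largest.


Sort descending: [55, 35, 25, 23, 22, 18]
Find 25 in the sorted list.
25 is at position 3.
Final answer: 3


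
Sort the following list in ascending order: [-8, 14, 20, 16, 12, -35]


Original list: [-8, 14, 20, 16, 12, -35]
Repeatedly take the smallest remaining element:
  Remaining [-8, 14, 20, 16, 12, -35] -> smallest is -35
  Remaining [-8, 14, 20, 16, 12] -> smallest is -8
  Remaining [14, 20, 16, 12] -> smallest is 12
  Remaining [14, 20, 16] -> smallest is 14
  Remaining [20, 16] -> smallest is 16
  Remaining [20] -> smallest is 20
Collecting the picks in order gives the sorted list.
Final answer: [-35, -8, 12, 14, 16, 20]


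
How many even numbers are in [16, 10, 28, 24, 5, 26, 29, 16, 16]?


Check each element:
  16 is even
  10 is even
  28 is even
  24 is even
  5 is odd
  26 is even
  29 is odd
  16 is even
  16 is even
Evens: [16, 10, 28, 24, 26, 16, 16]
Count of evens = 7
Final answer: 7


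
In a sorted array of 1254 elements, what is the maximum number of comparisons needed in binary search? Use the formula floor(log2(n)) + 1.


Binary search halves the search space each step.
Maximum comparisons = floor(log2(1254)) + 1
log2(1254) = 10.2923
floor(log2(1254)) = 10, so 10 + 1 = 11
Final answer: 11


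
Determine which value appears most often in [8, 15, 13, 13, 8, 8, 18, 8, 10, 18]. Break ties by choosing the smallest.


Count the frequency of each value:
  8 appears 4 time(s)
  10 appears 1 time(s)
  13 appears 2 time(s)
  15 appears 1 time(s)
  18 appears 2 time(s)
Maximum frequency is 4.
Only 8 reaches that frequency, so it is the mode.
Final answer: 8


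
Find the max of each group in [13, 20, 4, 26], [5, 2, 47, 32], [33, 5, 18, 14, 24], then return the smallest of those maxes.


Find max of each group:
  Group 1: [13, 20, 4, 26] -> max = 26
  Group 2: [5, 2, 47, 32] -> max = 47
  Group 3: [33, 5, 18, 14, 24] -> max = 33
Maxes: [26, 47, 33]
Minimum of maxes = 26
Final answer: 26


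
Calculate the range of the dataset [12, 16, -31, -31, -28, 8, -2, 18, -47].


Maximum value: 18
Minimum value: -47
Range = 18 - (-47) = 65
Final answer: 65


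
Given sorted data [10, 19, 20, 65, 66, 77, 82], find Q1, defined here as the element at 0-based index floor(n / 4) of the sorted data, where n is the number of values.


The list has n = 7 elements.
Q1 index = floor(7 / 4) = floor(1.75) = 1
Counting from index 0 in the sorted data, the element at index 1 is 19.
Final answer: 19


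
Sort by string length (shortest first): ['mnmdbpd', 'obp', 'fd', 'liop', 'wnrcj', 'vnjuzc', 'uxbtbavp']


Compute lengths:
  'mnmdbpd' has length 7
  'obp' has length 3
  'fd' has length 2
  'liop' has length 4
  'wnrcj' has length 5
  'vnjuzc' has length 6
  'uxbtbavp' has length 8
Lengths in increasing order: 2 < 3 < 4 < 5 < 6 < 7 < 8
Listing the words in that order gives the answer.
Final answer: ['fd', 'obp', 'liop', 'wnrcj', 'vnjuzc', 'mnmdbpd', 'uxbtbavp']


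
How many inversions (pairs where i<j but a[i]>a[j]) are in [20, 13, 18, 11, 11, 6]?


For each element, count the later elements that are smaller than it:
  20 (index 0): smaller elements after it = [13, 18, 11, 11, 6] -> 5
  13 (index 1): smaller elements after it = [11, 11, 6] -> 3
  18 (index 2): smaller elements after it = [11, 11, 6] -> 3
  11 (index 3): smaller elements after it = [6] -> 1
  11 (index 4): smaller elements after it = [6] -> 1
Total inversions = 5 + 3 + 3 + 1 + 1 = 13
Final answer: 13


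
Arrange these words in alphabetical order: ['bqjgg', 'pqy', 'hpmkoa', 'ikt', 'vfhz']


Compare strings character by character (the first differing letter decides):
  'bqjgg' < 'hpmkoa' since 'b' < 'h' at position 1
  'hpmkoa' < 'ikt' since 'h' < 'i' at position 1
  'ikt' < 'pqy' since 'i' < 'p' at position 1
  'pqy' < 'vfhz' since 'p' < 'v' at position 1
Chaining these comparisons gives the alphabetical order.
Final answer: ['bqjgg', 'hpmkoa', 'ikt', 'pqy', 'vfhz']


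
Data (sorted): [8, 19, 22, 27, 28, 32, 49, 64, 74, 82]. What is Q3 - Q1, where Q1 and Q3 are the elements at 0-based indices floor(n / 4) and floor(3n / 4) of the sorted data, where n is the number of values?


The data has n = 10 elements.
Q1 index = floor(10 / 4) = floor(2.5) = 2; Q3 index = floor(3 * 10 / 4) = floor(7.5) = 7
Q1 = element at index 2 = 22
Q3 = element at index 7 = 64
IQR = 64 - 22 = 42
Final answer: 42


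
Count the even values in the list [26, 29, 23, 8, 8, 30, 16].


Check each element:
  26 is even
  29 is odd
  23 is odd
  8 is even
  8 is even
  30 is even
  16 is even
Evens: [26, 8, 8, 30, 16]
Count of evens = 5
Final answer: 5


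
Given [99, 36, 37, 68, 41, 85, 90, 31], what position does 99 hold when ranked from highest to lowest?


Sort descending: [99, 90, 85, 68, 41, 37, 36, 31]
Find 99 in the sorted list.
99 is at position 1.
Final answer: 1


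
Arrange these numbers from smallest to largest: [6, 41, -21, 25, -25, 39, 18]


Original list: [6, 41, -21, 25, -25, 39, 18]
Repeatedly take the smallest remaining element:
  Remaining [6, 41, -21, 25, -25, 39, 18] -> smallest is -25
  Remaining [6, 41, -21, 25, 39, 18] -> smallest is -21
  Remaining [6, 41, 25, 39, 18] -> smallest is 6
  Remaining [41, 25, 39, 18] -> smallest is 18
  Remaining [41, 25, 39] -> smallest is 25
  Remaining [41, 39] -> smallest is 39
  Remaining [41] -> smallest is 41
Collecting the picks in order gives the sorted list.
Final answer: [-25, -21, 6, 18, 25, 39, 41]


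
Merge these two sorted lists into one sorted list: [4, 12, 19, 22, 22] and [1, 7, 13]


List A: [4, 12, 19, 22, 22]
List B: [1, 7, 13]
Repeatedly compare the front elements and take the smaller:
  4 vs 1 -> take 1
  4 vs 7 -> take 4
  12 vs 7 -> take 7
  12 vs 13 -> take 12
  19 vs 13 -> take 13
  B is exhausted; append the rest of A: [19, 22, 22]
Final answer: [1, 4, 7, 12, 13, 19, 22, 22]


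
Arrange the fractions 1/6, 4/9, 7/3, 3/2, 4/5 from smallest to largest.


Convert to decimal for comparison:
  1/6 = 0.1667
  4/9 = 0.4444
  7/3 = 2.3333
  3/2 = 1.5
  4/5 = 0.8
Decimals in increasing order: 0.1667 < 0.4444 < 0.8 < 1.5 < 2.3333
Writing each back as its fraction gives the sorted order.
Final answer: 1/6, 4/9, 4/5, 3/2, 7/3


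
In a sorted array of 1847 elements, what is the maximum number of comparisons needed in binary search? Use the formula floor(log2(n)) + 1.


Binary search halves the search space each step.
Maximum comparisons = floor(log2(1847)) + 1
log2(1847) = 10.851
floor(log2(1847)) = 10, so 10 + 1 = 11
Final answer: 11


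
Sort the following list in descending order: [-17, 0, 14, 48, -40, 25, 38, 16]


Original list: [-17, 0, 14, 48, -40, 25, 38, 16]
Repeatedly take the largest remaining element:
  Remaining [-17, 0, 14, 48, -40, 25, 38, 16] -> largest is 48
  Remaining [-17, 0, 14, -40, 25, 38, 16] -> largest is 38
  Remaining [-17, 0, 14, -40, 25, 16] -> largest is 25
  Remaining [-17, 0, 14, -40, 16] -> largest is 16
  Remaining [-17, 0, 14, -40] -> largest is 14
  Remaining [-17, 0, -40] -> largest is 0
  Remaining [-17, -40] -> largest is -17
  Remaining [-40] -> largest is -40
Collecting the picks in order gives the descending list.
Final answer: [48, 38, 25, 16, 14, 0, -17, -40]


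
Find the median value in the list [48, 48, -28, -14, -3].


First, sort the list: [-28, -14, -3, 48, 48]
The list has 5 elements (odd count).
The middle index is 2 (0-based), and the element there is -3.
Final answer: -3


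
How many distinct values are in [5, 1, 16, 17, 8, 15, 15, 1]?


List all unique values:
Distinct values: [1, 5, 8, 15, 16, 17]
Count = 6
Final answer: 6


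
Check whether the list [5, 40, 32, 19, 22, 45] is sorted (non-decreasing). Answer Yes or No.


Check consecutive pairs:
  5 <= 40? True
  40 <= 32? False
  32 <= 19? False
  19 <= 22? True
  22 <= 45? True
2 consecutive pair(s) are out of order, so the list is not sorted.
Final answer: No


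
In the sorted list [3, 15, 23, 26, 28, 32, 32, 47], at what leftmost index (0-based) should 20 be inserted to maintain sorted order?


List is sorted: [3, 15, 23, 26, 28, 32, 32, 47]
We need the leftmost position where 20 can be inserted, i.e. the first index whose element is >= 20 (or the end of the list if none is).
Binary search with low=0, high=8 (0-based indices):
  low=0, high=8, mid=4: a[4]=28 >= 20, so high = 4
  low=0, high=4, mid=2: a[2]=23 >= 20, so high = 2
  low=0, high=2, mid=1: a[1]=15 < 20, so low = 2
Now low = high = 2, so the insertion index is 2.
Final answer: 2


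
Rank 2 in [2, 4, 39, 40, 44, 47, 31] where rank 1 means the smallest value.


Sort ascending: [2, 4, 31, 39, 40, 44, 47]
Find 2 in the sorted list.
2 is at position 1 (1-indexed).
Final answer: 1


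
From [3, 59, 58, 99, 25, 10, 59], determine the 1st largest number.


Sort descending: [99, 59, 59, 58, 25, 10, 3]
The 1st element (1-indexed) is at index 0.
Value = 99
Final answer: 99


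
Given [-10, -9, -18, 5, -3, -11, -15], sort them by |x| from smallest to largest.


Compute absolute values:
  |-10| = 10
  |-9| = 9
  |-18| = 18
  |5| = 5
  |-3| = 3
  |-11| = 11
  |-15| = 15
Absolute values in increasing order: 3 < 5 < 9 < 10 < 11 < 15 < 18
Listing the original numbers in that order gives the answer.
Final answer: [-3, 5, -9, -10, -11, -15, -18]


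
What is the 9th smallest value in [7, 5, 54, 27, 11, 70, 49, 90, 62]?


Sort ascending: [5, 7, 11, 27, 49, 54, 62, 70, 90]
The 9th element (1-indexed) is at index 8.
Value = 90
Final answer: 90


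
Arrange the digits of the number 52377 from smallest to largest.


The number 52377 has digits: 5, 2, 3, 7, 7
Sorted: 2, 3, 5, 7, 7
Joining the sorted digits gives the result.
Final answer: 23577


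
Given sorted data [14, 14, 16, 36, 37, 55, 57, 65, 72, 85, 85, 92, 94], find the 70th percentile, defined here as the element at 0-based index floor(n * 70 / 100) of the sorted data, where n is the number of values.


The dataset has n = 13 elements.
Index = floor(13 * 70 / 100) = floor(910 / 100) = floor(9.1) = 9
Counting from index 0 in the sorted data, the element at index 9 is 85.
Final answer: 85
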